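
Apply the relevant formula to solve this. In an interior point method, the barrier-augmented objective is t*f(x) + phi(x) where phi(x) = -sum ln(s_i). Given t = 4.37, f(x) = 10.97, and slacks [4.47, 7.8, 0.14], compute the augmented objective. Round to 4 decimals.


Step 1: Compute log-barrier.
ln values: [1.4974, 2.0541, -1.9661]
phi = -(1.4974 + 2.0541 - 1.9661) = -1.5854
Step 2: Compute augmented objective.
t*f(x) = 4.37*10.97 = 47.9389
Total = 47.9389 - 1.5854 = 46.3535


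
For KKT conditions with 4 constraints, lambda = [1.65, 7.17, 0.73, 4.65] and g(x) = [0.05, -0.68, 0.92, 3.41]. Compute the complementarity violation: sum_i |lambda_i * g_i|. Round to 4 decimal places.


KKT complementary slackness check:
lambda_1 * g_1 = 1.65 * 0.05 = 0.0825
lambda_2 * g_2 = 7.17 * -0.68 = -4.8756
lambda_3 * g_3 = 0.73 * 0.92 = 0.6716
lambda_4 * g_4 = 4.65 * 3.41 = 15.8565
Total violation = 0.0825 + 4.8756 + 0.6716 + 15.8565 = 21.4862


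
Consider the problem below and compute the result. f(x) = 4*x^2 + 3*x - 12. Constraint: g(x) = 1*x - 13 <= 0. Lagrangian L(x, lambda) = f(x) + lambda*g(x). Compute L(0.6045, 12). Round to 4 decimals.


Step 1: Evaluate f(x).
f(0.6045) = 4*0.6045^2 + 3*0.6045 - 12 = -8.7248
Step 2: Evaluate g(x).
g(0.6045) = 1*0.6045 - 13 = -12.3955
Step 3: Compute Lagrangian.
L = -8.7248 + 12*-12.3955 = -157.4708


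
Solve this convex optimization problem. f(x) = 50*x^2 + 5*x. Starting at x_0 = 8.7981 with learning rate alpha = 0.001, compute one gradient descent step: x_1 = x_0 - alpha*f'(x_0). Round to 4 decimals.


We compute the gradient at x_0 and apply the update.
f'(x) = 100*x + 5
f'(8.7981) = 100*8.7981 + 5 = 884.81
x_1 = 8.7981 - 0.001*884.81 = 7.9133


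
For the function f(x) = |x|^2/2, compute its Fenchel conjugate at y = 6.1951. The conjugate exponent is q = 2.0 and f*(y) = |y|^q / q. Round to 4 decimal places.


The conjugate exponent q satisfies 1/p + 1/q = 1.
p = 2, so q = 2/(2 - 1) = 2.0
|y|^q = 6.1951^2.0 = 38.3793
f*(6.1951) = 38.3793 / 2.0 = 19.1896


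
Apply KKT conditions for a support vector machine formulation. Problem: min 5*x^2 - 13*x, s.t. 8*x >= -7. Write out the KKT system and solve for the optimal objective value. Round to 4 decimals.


Step 1: Try lambda = 0 (constraint inactive).
Stationarity: 2*5*x - 13 = 0
x* = 13/(2*5) = 1.3
Check constraint: 8*1.3 = 10.4 >= -7 -- satisfied.
Step 2: Compute optimal value.
f(x*) = 5*1.3^2 - 13*1.3 = -8.45


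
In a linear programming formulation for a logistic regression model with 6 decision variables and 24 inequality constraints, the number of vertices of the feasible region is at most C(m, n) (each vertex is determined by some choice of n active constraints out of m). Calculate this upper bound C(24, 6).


Each vertex corresponds to some choice of n active constraints out of m, so the number of vertices is at most C(m, n) = m! / (n!(m-n)!).
m = 24, n = 6
Numerator: 24 * 23 * 22 * 21 * 20 * 19
Denominator: 6! = 720
C(24, 6) = 134596


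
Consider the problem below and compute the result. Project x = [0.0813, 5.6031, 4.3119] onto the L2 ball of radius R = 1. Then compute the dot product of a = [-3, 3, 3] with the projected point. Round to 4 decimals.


Step 1: Compute ||x|| (intermediates to 6 decimals).
||x|| = sqrt(0.0813^2 + 5.6031^2 + 4.3119^2) = 7.070631
Step 2: Project.
Since ||x|| > R, scale = R/||x|| = 1/7.070631 = 0.14143, proj(x) = scale * x
proj(x) = [0.011498, 0.792446, 0.609832]
Step 3: Dot product.
a^T * proj(x) = -3*0.011498 + 3*0.792446 + 3*0.609832 = 4.1723


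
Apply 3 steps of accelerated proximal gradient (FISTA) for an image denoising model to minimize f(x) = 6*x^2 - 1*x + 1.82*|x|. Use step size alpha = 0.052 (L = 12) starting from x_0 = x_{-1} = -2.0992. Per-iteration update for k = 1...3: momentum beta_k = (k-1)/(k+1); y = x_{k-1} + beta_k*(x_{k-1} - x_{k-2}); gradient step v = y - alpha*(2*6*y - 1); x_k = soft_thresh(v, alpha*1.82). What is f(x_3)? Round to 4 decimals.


FISTA on f(x) = 6*x^2 - 1*x + 1.82*|x|
L = 12, alpha = 0.052
Iteration 1: beta = 0.0, y = -2.0992 + 0.0*(-2.0992 + 2.0992) = -2.0992
  grad(y) = -26.1904, v = y - alpha*grad = -0.7373
  prox(v) = soft_thresh(-0.7373, 0.0946) = -0.6427
Iteration 2: beta = 0.3333, y = -0.6427 + 0.3333*(-0.6427 + 2.0992) = -0.1571
  grad(y) = -2.8857, v = y - alpha*grad = -0.0071
  prox(v) = soft_thresh(-0.0071, 0.0946) = 0.0
Iteration 3: beta = 0.5, y = 0.0 + 0.5*(0.0 + 0.6427) = 0.3213
  grad(y) = 2.856, v = y - alpha*grad = 0.1728
  prox(v) = soft_thresh(0.1728, 0.0946) = 0.0782
f(x_3) = 6*0.0782^2 - 1*0.0782 + 1.82*|0.0782| = 0.1008


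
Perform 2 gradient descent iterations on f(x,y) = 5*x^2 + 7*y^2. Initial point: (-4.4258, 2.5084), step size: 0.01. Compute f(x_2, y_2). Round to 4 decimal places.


Gradient descent on f(x,y) = 5*x^2 + 7*y^2.
Starting point: (-4.4258, 2.5084), alpha = 0.01
Step 1: grad_x = 2*5*-4.4258 = -44.258, grad_y = 2*7*2.5084 = 35.1176
  x_1 = -4.4258 - 0.01*-44.258 = -3.9832
  y_1 = 2.5084 - 0.01*35.1176 = 2.1572
Step 2: grad_x = 2*5*-3.9832 = -39.8322, grad_y = 2*7*2.1572 = 30.2011
  x_2 = -3.9832 - 0.01*-39.8322 = -3.5849
  y_2 = 2.1572 - 0.01*30.2011 = 1.8552
f(-3.5849, 1.8552) = 5*(-3.5849)^2 + 7*1.8552^2 = 88.3502


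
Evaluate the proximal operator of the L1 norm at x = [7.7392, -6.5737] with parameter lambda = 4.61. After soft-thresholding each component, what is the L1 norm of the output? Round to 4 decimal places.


Soft-thresholding with lambda = 4.61:
prox(7.7392) = sign(7.7392)*max(|7.7392| - 4.61, 0) = 3.1292
prox(-6.5737) = sign(-6.5737)*max(|-6.5737| - 4.61, 0) = -1.9637
prox(x) = [3.1292, -1.9637]
||prox(x)||_1 = 3.1292 + 1.9637 = 5.0929


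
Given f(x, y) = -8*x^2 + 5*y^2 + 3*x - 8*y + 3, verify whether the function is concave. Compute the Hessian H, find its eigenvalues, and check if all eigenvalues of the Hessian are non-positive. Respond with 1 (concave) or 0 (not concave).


The Hessian of f(x,y) = -8*x^2 + 5*y^2 + 3*x - 8*y + 3 is:
H = [[-16, 0], [0, 10]]
Trace = -16 + 10 = -6
Determinant = -16*10 - (0)^2 = -160
Discriminant = (-6)^2 - 4*-160 = 676.0
Eigenvalues: lambda_1 = -16.0, lambda_2 = 10.0
The function is not concave.

0


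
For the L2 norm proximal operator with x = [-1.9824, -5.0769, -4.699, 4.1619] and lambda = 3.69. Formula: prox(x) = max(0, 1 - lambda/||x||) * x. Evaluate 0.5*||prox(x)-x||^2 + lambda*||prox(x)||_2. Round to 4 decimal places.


Step 1: Compute ||x||.
||x|| = 8.3131
Step 2: Compute scaling factor.
scale = max(0, 1 - 3.69/8.3131) = 0.5561
Step 3: prox(x) = [-1.1025, -2.8234, -2.6132, 2.3145]
||prox(x)|| = 4.6231
Step 4: Proximal objective.
0.5*||prox-x||^2 = 6.8081
lambda*||prox|| = 17.0592
Total = 23.8671


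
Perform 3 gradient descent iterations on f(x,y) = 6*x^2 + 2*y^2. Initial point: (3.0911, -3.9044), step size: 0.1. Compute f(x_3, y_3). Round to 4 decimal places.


Gradient descent on f(x,y) = 6*x^2 + 2*y^2.
Starting point: (3.0911, -3.9044), alpha = 0.1
Step 1: grad_x = 2*6*3.0911 = 37.0932, grad_y = 2*2*-3.9044 = -15.6176
  x_1 = 3.0911 - 0.1*37.0932 = -0.6182
  y_1 = -3.9044 - 0.1*-15.6176 = -2.3426
Step 2: grad_x = 2*6*-0.6182 = -7.4186, grad_y = 2*2*-2.3426 = -9.3706
  x_2 = -0.6182 - 0.1*-7.4186 = 0.1236
  y_2 = -2.3426 - 0.1*-9.3706 = -1.4056
Step 3: grad_x = 2*6*0.1236 = 1.4837, grad_y = 2*2*-1.4056 = -5.6223
  x_3 = 0.1236 - 0.1*1.4837 = -0.0247
  y_3 = -1.4056 - 0.1*-5.6223 = -0.8434
f(-0.0247, -0.8434) = 6*(-0.0247)^2 + 2*(-0.8434)^2 = 1.4261


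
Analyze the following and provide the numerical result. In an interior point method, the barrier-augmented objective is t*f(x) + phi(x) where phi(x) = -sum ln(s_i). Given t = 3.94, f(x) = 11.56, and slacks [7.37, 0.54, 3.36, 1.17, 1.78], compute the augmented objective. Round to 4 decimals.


Step 1: Compute log-barrier.
ln values: [1.9974, -0.6162, 1.2119, 0.157, 0.5766]
phi = -(1.9974 - 0.6162 + 1.2119 + 0.157 + 0.5766) = -3.3268
Step 2: Compute augmented objective.
t*f(x) = 3.94*11.56 = 45.5464
Total = 45.5464 - 3.3268 = 42.2196


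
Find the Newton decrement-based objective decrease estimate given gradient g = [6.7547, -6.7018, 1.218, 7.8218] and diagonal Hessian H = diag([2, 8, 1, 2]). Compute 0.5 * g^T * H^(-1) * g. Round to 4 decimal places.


Step 1: H is diagonal, so H^(-1) * g = [3.3774, -0.8377, 1.218, 3.9109].
Step 2: g^T H^(-1) g = sum_i g_i^2 / H_ii
  = (6.7547)^2/2 + (-6.7018)^2/8 + (1.218)^2/1 + (7.8218)^2/2
  = 22.813 + 5.6143 + 1.4835 + 30.5903 = 60.5011
Step 3: Objective decrease = 0.5 * g^T H^(-1) g = 30.2505


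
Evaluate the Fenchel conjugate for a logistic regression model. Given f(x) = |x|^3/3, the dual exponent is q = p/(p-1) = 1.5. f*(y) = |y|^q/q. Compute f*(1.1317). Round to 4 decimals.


The conjugate exponent q satisfies 1/p + 1/q = 1.
p = 3, so q = 3/(3 - 1) = 1.5
|y|^q = 1.1317^1.5 = 1.2039
f*(1.1317) = 1.2039 / 1.5 = 0.8026


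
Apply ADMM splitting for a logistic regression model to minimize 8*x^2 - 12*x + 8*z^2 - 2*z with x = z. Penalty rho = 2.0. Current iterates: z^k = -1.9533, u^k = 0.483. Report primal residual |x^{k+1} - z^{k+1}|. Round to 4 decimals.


ADMM iteration with rho = 2.0, z^k = -1.9533, u^k = 0.483
Step 1: x-update.
Minimize 8*x^2 - 12*x + (2.0/2)*(x + 1.9533 + 0.483)^2
FOC: (2*8 + 2.0)*x = 12 + 2.0*(-1.9533 - 0.483)
x^{k+1} = 0.396
Step 2: z-update.
Minimize 8*z^2 - 2*z + (2.0/2)*(0.396 - z + 0.483)^2
FOC: (2*8 + 2.0)*z = 2 + 2.0*(0.396 + 0.483)
z^{k+1} = 0.2088
Step 3: u-update.
u^{k+1} = 0.483 + 0.396 - 0.2088 = 0.6702
Step 4: Primal residual = |0.396 - 0.2088| = 0.1872


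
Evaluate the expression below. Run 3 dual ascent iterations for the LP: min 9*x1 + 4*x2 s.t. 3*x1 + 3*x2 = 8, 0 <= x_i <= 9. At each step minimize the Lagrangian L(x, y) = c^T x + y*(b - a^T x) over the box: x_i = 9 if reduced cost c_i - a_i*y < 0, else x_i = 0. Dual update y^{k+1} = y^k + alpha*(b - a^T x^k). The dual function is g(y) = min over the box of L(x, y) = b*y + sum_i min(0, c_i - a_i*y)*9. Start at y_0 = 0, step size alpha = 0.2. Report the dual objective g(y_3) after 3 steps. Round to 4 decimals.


Dual ascent for LP: min 9*x1 + 4*x2, 3*x1 + 3*x2 = 8, 0 <= x_i <= 9
Step 1: y^k = 0.0, reduced costs: (9.0, 4.0)
  x^k = (0.0, 0.0), subgradient = b - a^T x = 8.0
  y^{k+1} = 0.0 + 0.2*8.0 = 1.6
Step 2: y^k = 1.6, reduced costs: (4.2, -0.8)
  x^k = (0.0, 9.0), subgradient = b - a^T x = -19.0
  y^{k+1} = 1.6 + 0.2*-19.0 = -2.2
Step 3: y^k = -2.2, reduced costs: (15.6, 10.6)
  x^k = (0.0, 0.0), subgradient = b - a^T x = 8.0
  y^{k+1} = -2.2 + 0.2*8.0 = -0.6
Dual objective at y_3 = -0.6: reduced costs (10.8, 5.8), box minimizer x = (0.0, 0.0)
g(y_3) = b*y + (c1 - a1*y)*x1 + (c2 - a2*y)*x2 = 8*(-0.6) + 10.8*0.0 + 5.8*0.0 = -4.8 + 0.0 + 0.0 = -4.8


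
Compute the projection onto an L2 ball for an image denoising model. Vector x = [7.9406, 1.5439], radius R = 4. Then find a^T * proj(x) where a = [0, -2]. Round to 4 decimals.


Step 1: Compute ||x|| (intermediates to 6 decimals).
||x|| = sqrt(7.9406^2 + 1.5439^2) = 8.089299
Step 2: Project.
Since ||x|| > R, scale = R/||x|| = 4/8.089299 = 0.49448, proj(x) = scale * x
proj(x) = [3.926468, 0.763428]
Step 3: Dot product.
a^T * proj(x) = 0*3.926468 - 2*0.763428 = -1.5269


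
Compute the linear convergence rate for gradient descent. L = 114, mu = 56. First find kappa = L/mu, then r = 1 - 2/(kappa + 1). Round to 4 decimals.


Step 1: Compute the condition number.
kappa = L/mu = 114/56 = 2.0357
Step 2: Compute the convergence rate.
r = 1 - 2/(kappa + 1) = 1 - 2*mu/(L + mu) = (L - mu)/(L + mu) = 58/170 = 0.3412


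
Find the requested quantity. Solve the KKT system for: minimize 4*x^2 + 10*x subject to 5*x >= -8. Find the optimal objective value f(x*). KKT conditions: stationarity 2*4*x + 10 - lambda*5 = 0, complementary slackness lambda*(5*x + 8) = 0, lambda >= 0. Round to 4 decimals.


Step 1: Try lambda = 0 (constraint inactive).
Stationarity: 2*4*x + 10 = 0
x* = -10/(2*4) = -1.25
Check constraint: 5*-1.25 = -6.25 >= -8 -- satisfied.
Step 2: Compute optimal value.
f(x*) = 4*(-1.25)^2 + 10*(-1.25) = -6.25


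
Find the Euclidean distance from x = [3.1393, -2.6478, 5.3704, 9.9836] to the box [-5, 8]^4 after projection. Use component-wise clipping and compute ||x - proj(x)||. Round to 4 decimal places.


Project each component onto [-5, 8].
clip(3.1393) = 3.1393, clip(-2.6478) = -2.6478, clip(5.3704) = 5.3704, clip(9.9836) = 8.0
Projection = [3.1393, -2.6478, 5.3704, 8.0]
Squared diffs: [0.0, 0.0, 0.0, 3.9347]
Distance = sqrt(3.9347) = 1.9836


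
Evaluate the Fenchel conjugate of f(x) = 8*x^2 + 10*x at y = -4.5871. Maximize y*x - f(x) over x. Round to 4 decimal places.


f*(y) = sup_x {y*x - a*x^2 - b*x} = sup_x {(y-b)*x - a*x^2}
FOC: (y - b) - 2a*x = 0 => x* = (y - b)/(2a)
x* = (-4.5871 - 10)/(2*8) = -0.9117
f*(-4.5871) = (y-b)^2/(4a) = (-4.5871 - 10)^2/(4*8)
= 212.7835/32 = 6.6495


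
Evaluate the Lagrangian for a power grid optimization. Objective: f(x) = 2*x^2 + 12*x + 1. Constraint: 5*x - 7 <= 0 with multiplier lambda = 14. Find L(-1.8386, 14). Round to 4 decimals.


Step 1: Evaluate f(x).
f(-1.8386) = 2*(-1.8386)^2 + 12*(-1.8386) + 1 = -14.3023
Step 2: Evaluate g(x).
g(-1.8386) = 5*-1.8386 - 7 = -16.193
Step 3: Compute Lagrangian.
L = -14.3023 + 14*-16.193 = -241.0043


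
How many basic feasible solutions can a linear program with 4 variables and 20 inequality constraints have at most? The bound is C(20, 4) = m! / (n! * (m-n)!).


Each vertex corresponds to some choice of n active constraints out of m, so the number of vertices is at most C(m, n) = m! / (n!(m-n)!).
m = 20, n = 4
Numerator: 20 * 19 * 18 * 17
Denominator: 4! = 24
C(20, 4) = 4845


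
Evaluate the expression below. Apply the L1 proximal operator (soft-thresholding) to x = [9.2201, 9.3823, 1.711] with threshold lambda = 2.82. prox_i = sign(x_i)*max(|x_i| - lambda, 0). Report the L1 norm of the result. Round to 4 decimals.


Soft-thresholding with lambda = 2.82:
prox(9.2201) = sign(9.2201)*max(|9.2201| - 2.82, 0) = 6.4001
prox(9.3823) = sign(9.3823)*max(|9.3823| - 2.82, 0) = 6.5623
prox(1.711) = sign(1.711)*max(|1.711| - 2.82, 0) = 0.0
prox(x) = [6.4001, 6.5623, 0.0]
||prox(x)||_1 = 6.4001 + 6.5623 + 0.0 = 12.9624


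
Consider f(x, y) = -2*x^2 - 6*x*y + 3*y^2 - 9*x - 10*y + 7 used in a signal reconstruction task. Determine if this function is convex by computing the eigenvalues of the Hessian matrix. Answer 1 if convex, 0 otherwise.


The Hessian of f(x,y) = -2*x^2 - 6*x*y + 3*y^2 - 9*x - 10*y + 7 is:
H = [[-4, -6], [-6, 6]]
Trace = -4 + 6 = 2
Determinant = -4*6 - (-6)^2 = -60
Discriminant = (2)^2 - 4*-60 = 244.0
Eigenvalues: lambda_1 = -6.8102, lambda_2 = 8.8102
The function is not convex.

0


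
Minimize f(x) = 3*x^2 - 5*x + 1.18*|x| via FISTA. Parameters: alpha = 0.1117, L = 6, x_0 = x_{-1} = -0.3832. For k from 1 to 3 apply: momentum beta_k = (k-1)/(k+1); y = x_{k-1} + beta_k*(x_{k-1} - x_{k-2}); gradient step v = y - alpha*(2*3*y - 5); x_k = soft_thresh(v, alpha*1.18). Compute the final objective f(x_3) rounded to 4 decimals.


FISTA on f(x) = 3*x^2 - 5*x + 1.18*|x|
L = 6, alpha = 0.1117
Iteration 1: beta = 0.0, y = -0.3832 + 0.0*(-0.3832 + 0.3832) = -0.3832
  grad(y) = -7.2992, v = y - alpha*grad = 0.4321
  prox(v) = soft_thresh(0.4321, 0.1318) = 0.3003
Iteration 2: beta = 0.3333, y = 0.3003 + 0.3333*(0.3003 + 0.3832) = 0.5282
  grad(y) = -1.8311, v = y - alpha*grad = 0.7327
  prox(v) = soft_thresh(0.7327, 0.1318) = 0.6009
Iteration 3: beta = 0.5, y = 0.6009 + 0.5*(0.6009 - 0.3003) = 0.7512
  grad(y) = -0.493, v = y - alpha*grad = 0.8062
  prox(v) = soft_thresh(0.8062, 0.1318) = 0.6744
f(x_3) = 3*0.6744^2 - 5*0.6744 + 1.18*|0.6744| = -1.2118


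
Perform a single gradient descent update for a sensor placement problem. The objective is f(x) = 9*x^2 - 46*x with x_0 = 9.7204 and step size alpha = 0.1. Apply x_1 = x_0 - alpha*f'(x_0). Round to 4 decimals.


We compute the gradient at x_0 and apply the update.
f'(x) = 18*x - 46
f'(9.7204) = 18*9.7204 - 46 = 128.9672
x_1 = 9.7204 - 0.1*128.9672 = -3.1763


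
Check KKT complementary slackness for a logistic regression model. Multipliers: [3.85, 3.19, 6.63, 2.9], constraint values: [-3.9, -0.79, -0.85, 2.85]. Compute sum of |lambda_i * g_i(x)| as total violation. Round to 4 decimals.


KKT complementary slackness check:
lambda_1 * g_1 = 3.85 * -3.9 = -15.015
lambda_2 * g_2 = 3.19 * -0.79 = -2.5201
lambda_3 * g_3 = 6.63 * -0.85 = -5.6355
lambda_4 * g_4 = 2.9 * 2.85 = 8.265
Total violation = 15.015 + 2.5201 + 5.6355 + 8.265 = 31.4356


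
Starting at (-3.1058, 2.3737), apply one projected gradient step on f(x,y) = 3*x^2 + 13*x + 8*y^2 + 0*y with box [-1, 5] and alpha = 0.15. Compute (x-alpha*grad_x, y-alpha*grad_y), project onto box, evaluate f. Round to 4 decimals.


Step 1: Compute gradient at (-3.1058, 2.3737).
grad_x = 2*3*-3.1058 + 13 = -5.6348
grad_y = 2*8*2.3737 + 0 = 37.9792
Step 2: Gradient step.
x_raw = -3.1058 - 0.15*-5.6348 = -2.2606
y_raw = 2.3737 - 0.15*37.9792 = -3.3232
Step 3: Project onto [-1, 5].
x_proj = clip(-2.2606) = -1.0
y_proj = clip(-3.3232) = -1.0
Step 4: Evaluate f.
f(-1.0, -1.0) = -2.0


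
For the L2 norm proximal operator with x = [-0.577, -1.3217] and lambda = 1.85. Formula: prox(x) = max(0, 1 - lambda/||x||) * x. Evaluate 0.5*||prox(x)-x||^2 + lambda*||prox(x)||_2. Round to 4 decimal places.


Step 1: Compute ||x||.
||x|| = 1.4422
Step 2: Compute scaling factor.
scale = max(0, 1 - 1.85/1.4422) = 0.0
Step 3: prox(x) = [-0.0, -0.0]
||prox(x)|| = 0.0
Step 4: Proximal objective.
0.5*||prox-x||^2 = 1.0399
lambda*||prox|| = 0.0
Total = 1.0399


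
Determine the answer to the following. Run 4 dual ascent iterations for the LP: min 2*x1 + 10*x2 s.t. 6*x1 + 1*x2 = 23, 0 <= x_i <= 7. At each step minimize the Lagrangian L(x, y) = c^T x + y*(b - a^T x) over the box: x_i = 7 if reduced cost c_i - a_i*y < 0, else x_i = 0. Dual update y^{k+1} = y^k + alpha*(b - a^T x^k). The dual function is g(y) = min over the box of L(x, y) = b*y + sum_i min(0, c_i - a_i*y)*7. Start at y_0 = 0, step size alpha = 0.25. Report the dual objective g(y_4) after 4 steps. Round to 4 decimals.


Dual ascent for LP: min 2*x1 + 10*x2, 6*x1 + 1*x2 = 23, 0 <= x_i <= 7
Step 1: y^k = 0.0, reduced costs: (2.0, 10.0)
  x^k = (0.0, 0.0), subgradient = b - a^T x = 23.0
  y^{k+1} = 0.0 + 0.25*23.0 = 5.75
Step 2: y^k = 5.75, reduced costs: (-32.5, 4.25)
  x^k = (7.0, 0.0), subgradient = b - a^T x = -19.0
  y^{k+1} = 5.75 + 0.25*-19.0 = 1.0
Step 3: y^k = 1.0, reduced costs: (-4.0, 9.0)
  x^k = (7.0, 0.0), subgradient = b - a^T x = -19.0
  y^{k+1} = 1.0 + 0.25*-19.0 = -3.75
Step 4: y^k = -3.75, reduced costs: (24.5, 13.75)
  x^k = (0.0, 0.0), subgradient = b - a^T x = 23.0
  y^{k+1} = -3.75 + 0.25*23.0 = 2.0
Dual objective at y_4 = 2.0: reduced costs (-10.0, 8.0), box minimizer x = (7.0, 0.0)
g(y_4) = b*y + (c1 - a1*y)*x1 + (c2 - a2*y)*x2 = 23*2.0 + (-10.0)*7.0 + 8.0*0.0 = 46.0 - 70.0 + 0.0 = -24.0


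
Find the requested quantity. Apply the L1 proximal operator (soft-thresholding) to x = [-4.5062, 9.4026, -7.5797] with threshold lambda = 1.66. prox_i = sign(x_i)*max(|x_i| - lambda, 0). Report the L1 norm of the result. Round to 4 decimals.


Soft-thresholding with lambda = 1.66:
prox(-4.5062) = sign(-4.5062)*max(|-4.5062| - 1.66, 0) = -2.8462
prox(9.4026) = sign(9.4026)*max(|9.4026| - 1.66, 0) = 7.7426
prox(-7.5797) = sign(-7.5797)*max(|-7.5797| - 1.66, 0) = -5.9197
prox(x) = [-2.8462, 7.7426, -5.9197]
||prox(x)||_1 = 2.8462 + 7.7426 + 5.9197 = 16.5085


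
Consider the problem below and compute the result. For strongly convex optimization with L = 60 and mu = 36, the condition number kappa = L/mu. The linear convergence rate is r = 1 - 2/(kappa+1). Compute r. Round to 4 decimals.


Step 1: Compute the condition number.
kappa = L/mu = 60/36 = 1.6667
Step 2: Compute the convergence rate.
r = 1 - 2/(kappa + 1) = 1 - 2*mu/(L + mu) = (L - mu)/(L + mu) = 24/96 = 0.25


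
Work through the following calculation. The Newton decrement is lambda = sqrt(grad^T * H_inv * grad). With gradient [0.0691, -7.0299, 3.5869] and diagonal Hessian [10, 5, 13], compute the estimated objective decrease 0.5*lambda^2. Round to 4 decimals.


Step 1: H is diagonal, so H^(-1) * g = [0.0069, -1.406, 0.2759].
Step 2: g^T H^(-1) g = sum_i g_i^2 / H_ii
  = (0.0691)^2/10 + (-7.0299)^2/5 + (3.5869)^2/13
  = 0.0005 + 9.8839 + 0.9897 = 10.8741
Step 3: Objective decrease = 0.5 * g^T H^(-1) g = 5.437


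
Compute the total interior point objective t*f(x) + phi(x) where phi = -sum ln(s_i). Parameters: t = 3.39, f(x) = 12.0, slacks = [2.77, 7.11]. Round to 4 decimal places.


Step 1: Compute log-barrier.
ln values: [1.0188, 1.9615]
phi = -(1.0188 + 1.9615) = -2.9803
Step 2: Compute augmented objective.
t*f(x) = 3.39*12.0 = 40.68
Total = 40.68 - 2.9803 = 37.6997


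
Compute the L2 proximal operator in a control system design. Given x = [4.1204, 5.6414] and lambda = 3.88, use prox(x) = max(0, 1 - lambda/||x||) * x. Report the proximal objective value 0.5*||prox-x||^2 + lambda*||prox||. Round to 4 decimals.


Step 1: Compute ||x||.
||x|| = 6.9859
Step 2: Compute scaling factor.
scale = max(0, 1 - 3.88/6.9859) = 0.4446
Step 3: prox(x) = [1.8319, 2.5082]
||prox(x)|| = 3.1059
Step 4: Proximal objective.
0.5*||prox-x||^2 = 7.5272
lambda*||prox|| = 12.0509
Total = 19.5782


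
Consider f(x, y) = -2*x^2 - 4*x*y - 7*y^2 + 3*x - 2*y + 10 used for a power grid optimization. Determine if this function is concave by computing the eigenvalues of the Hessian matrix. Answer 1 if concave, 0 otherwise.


The Hessian of f(x,y) = -2*x^2 - 4*x*y - 7*y^2 + 3*x - 2*y + 10 is:
H = [[-4, -4], [-4, -14]]
Trace = -4 - 14 = -18
Determinant = -4*-14 - (-4)^2 = 40
Discriminant = (-18)^2 - 4*40 = 164.0
Eigenvalues: lambda_1 = -15.4031, lambda_2 = -2.5969
The function is concave.

1


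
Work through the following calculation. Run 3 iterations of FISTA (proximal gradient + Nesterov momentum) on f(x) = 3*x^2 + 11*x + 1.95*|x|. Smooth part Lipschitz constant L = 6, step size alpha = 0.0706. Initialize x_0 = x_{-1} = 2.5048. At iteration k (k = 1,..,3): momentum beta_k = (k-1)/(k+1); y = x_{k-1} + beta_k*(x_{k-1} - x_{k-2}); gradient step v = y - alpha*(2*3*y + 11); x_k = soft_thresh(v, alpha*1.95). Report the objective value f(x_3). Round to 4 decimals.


FISTA on f(x) = 3*x^2 + 11*x + 1.95*|x|
L = 6, alpha = 0.0706
Iteration 1: beta = 0.0, y = 2.5048 + 0.0*(2.5048 - 2.5048) = 2.5048
  grad(y) = 26.0288, v = y - alpha*grad = 0.6672
  prox(v) = soft_thresh(0.6672, 0.1377) = 0.5295
Iteration 2: beta = 0.3333, y = 0.5295 + 0.3333*(0.5295 - 2.5048) = -0.1289
  grad(y) = 10.2264, v = y - alpha*grad = -0.8509
  prox(v) = soft_thresh(-0.8509, 0.1377) = -0.7132
Iteration 3: beta = 0.5, y = -0.7132 + 0.5*(-0.7132 - 0.5295) = -1.3346
  grad(y) = 2.9923, v = y - alpha*grad = -1.5459
  prox(v) = soft_thresh(-1.5459, 0.1377) = -1.4082
f(x_3) = 3*(-1.4082)^2 + 11*(-1.4082) + 1.95*|-1.4082| = -6.7951


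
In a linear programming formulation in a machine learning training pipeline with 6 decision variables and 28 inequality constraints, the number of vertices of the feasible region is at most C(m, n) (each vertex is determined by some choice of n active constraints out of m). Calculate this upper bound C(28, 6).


Each vertex corresponds to some choice of n active constraints out of m, so the number of vertices is at most C(m, n) = m! / (n!(m-n)!).
m = 28, n = 6
Numerator: 28 * 27 * 26 * 25 * 24 * 23
Denominator: 6! = 720
C(28, 6) = 376740


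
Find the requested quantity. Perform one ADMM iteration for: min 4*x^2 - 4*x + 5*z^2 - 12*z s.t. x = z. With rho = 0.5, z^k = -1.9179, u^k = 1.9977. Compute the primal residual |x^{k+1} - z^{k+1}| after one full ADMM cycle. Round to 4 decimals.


ADMM iteration with rho = 0.5, z^k = -1.9179, u^k = 1.9977
Step 1: x-update.
Minimize 4*x^2 - 4*x + (0.5/2)*(x + 1.9179 + 1.9977)^2
FOC: (2*4 + 0.5)*x = 4 + 0.5*(-1.9179 - 1.9977)
x^{k+1} = 0.2403
Step 2: z-update.
Minimize 5*z^2 - 12*z + (0.5/2)*(0.2403 - z + 1.9977)^2
FOC: (2*5 + 0.5)*z = 12 + 0.5*(0.2403 + 1.9977)
z^{k+1} = 1.2494
Step 3: u-update.
u^{k+1} = 1.9977 + 0.2403 - 1.2494 = 0.9885
Step 4: Primal residual = |0.2403 - 1.2494| = 1.0092


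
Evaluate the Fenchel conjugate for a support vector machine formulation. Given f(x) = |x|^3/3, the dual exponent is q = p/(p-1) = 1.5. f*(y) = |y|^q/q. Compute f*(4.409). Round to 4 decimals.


The conjugate exponent q satisfies 1/p + 1/q = 1.
p = 3, so q = 3/(3 - 1) = 1.5
|y|^q = 4.409^1.5 = 9.2579
f*(4.409) = 9.2579 / 1.5 = 6.1719


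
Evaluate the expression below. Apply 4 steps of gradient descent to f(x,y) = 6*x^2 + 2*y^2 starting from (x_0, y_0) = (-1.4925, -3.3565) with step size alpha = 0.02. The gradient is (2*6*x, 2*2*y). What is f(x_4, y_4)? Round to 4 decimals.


Gradient descent on f(x,y) = 6*x^2 + 2*y^2.
Starting point: (-1.4925, -3.3565), alpha = 0.02
Step 1: grad_x = 2*6*-1.4925 = -17.91, grad_y = 2*2*-3.3565 = -13.426
  x_1 = -1.4925 - 0.02*-17.91 = -1.1343
  y_1 = -3.3565 - 0.02*-13.426 = -3.088
Step 2: grad_x = 2*6*-1.1343 = -13.6116, grad_y = 2*2*-3.088 = -12.3519
  x_2 = -1.1343 - 0.02*-13.6116 = -0.8621
  y_2 = -3.088 - 0.02*-12.3519 = -2.8409
Step 3: grad_x = 2*6*-0.8621 = -10.3448, grad_y = 2*2*-2.8409 = -11.3638
  x_3 = -0.8621 - 0.02*-10.3448 = -0.6552
  y_3 = -2.8409 - 0.02*-11.3638 = -2.6137
Step 4: grad_x = 2*6*-0.6552 = -7.8621, grad_y = 2*2*-2.6137 = -10.4547
  x_4 = -0.6552 - 0.02*-7.8621 = -0.4979
  y_4 = -2.6137 - 0.02*-10.4547 = -2.4046
f(-0.4979, -2.4046) = 6*(-0.4979)^2 + 2*(-2.4046)^2 = 13.0516


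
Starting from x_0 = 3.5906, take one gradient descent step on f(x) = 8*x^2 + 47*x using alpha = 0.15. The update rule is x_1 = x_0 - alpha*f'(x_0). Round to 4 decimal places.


We compute the gradient at x_0 and apply the update.
f'(x) = 16*x + 47
f'(3.5906) = 16*3.5906 + 47 = 104.4496
x_1 = 3.5906 - 0.15*104.4496 = -12.0768


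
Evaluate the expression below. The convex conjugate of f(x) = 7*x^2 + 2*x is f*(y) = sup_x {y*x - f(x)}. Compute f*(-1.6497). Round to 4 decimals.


f*(y) = sup_x {y*x - a*x^2 - b*x} = sup_x {(y-b)*x - a*x^2}
FOC: (y - b) - 2a*x = 0 => x* = (y - b)/(2a)
x* = (-1.6497 - 2)/(2*7) = -0.2607
f*(-1.6497) = (y-b)^2/(4a) = (-1.6497 - 2)^2/(4*7)
= 13.3203/28 = 0.4757


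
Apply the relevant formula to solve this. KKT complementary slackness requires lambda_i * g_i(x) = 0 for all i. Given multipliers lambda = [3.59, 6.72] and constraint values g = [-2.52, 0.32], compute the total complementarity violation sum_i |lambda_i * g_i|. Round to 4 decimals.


KKT complementary slackness check:
lambda_1 * g_1 = 3.59 * -2.52 = -9.0468
lambda_2 * g_2 = 6.72 * 0.32 = 2.1504
Total violation = 9.0468 + 2.1504 = 11.1972


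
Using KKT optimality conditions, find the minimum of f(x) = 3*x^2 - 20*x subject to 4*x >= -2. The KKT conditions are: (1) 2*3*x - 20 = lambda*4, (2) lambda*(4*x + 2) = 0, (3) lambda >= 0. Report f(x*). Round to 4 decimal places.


Step 1: Try lambda = 0 (constraint inactive).
Stationarity: 2*3*x - 20 = 0
x* = 20/(2*3) = 10/3 = 3.3333 (rounded; the exact value 10/3 is used below)
Check constraint: 4*3.3333 = 13.3332 >= -2 -- satisfied.
Step 2: Compute optimal value.
f(x*) = 3*(10/3)^2 - 20*(10/3) = -33.3333


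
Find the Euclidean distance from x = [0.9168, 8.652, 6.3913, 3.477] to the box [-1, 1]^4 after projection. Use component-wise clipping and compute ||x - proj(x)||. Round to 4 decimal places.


Project each component onto [-1, 1].
clip(0.9168) = 0.9168, clip(8.652) = 1.0, clip(6.3913) = 1.0, clip(3.477) = 1.0
Projection = [0.9168, 1.0, 1.0, 1.0]
Squared diffs: [0.0, 58.5531, 29.0661, 6.1355]
Distance = sqrt(93.7547) = 9.6827


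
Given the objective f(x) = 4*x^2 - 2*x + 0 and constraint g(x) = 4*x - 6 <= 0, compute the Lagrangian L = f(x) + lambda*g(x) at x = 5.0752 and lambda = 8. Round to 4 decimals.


Step 1: Evaluate f(x).
f(5.0752) = 4*5.0752^2 - 2*5.0752 + 0 = 92.8802
Step 2: Evaluate g(x).
g(5.0752) = 4*5.0752 - 6 = 14.3008
Step 3: Compute Lagrangian.
L = 92.8802 + 8*14.3008 = 207.2866


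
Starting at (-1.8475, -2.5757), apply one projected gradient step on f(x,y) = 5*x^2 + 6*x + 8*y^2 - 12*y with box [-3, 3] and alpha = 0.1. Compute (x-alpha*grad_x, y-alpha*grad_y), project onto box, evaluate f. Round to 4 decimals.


Step 1: Compute gradient at (-1.8475, -2.5757).
grad_x = 2*5*-1.8475 + 6 = -12.475
grad_y = 2*8*-2.5757 - 12 = -53.2112
Step 2: Gradient step.
x_raw = -1.8475 - 0.1*-12.475 = -0.6
y_raw = -2.5757 - 0.1*-53.2112 = 2.7454
Step 3: Project onto [-3, 3].
x_proj = clip(-0.6) = -0.6
y_proj = clip(2.7454) = 2.7454
Step 4: Evaluate f.
f(-0.6, 2.7454) = 25.5536


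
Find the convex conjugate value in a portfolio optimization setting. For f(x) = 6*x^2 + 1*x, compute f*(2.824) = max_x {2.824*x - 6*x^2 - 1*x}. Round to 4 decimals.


f*(y) = sup_x {y*x - a*x^2 - b*x} = sup_x {(y-b)*x - a*x^2}
FOC: (y - b) - 2a*x = 0 => x* = (y - b)/(2a)
x* = (2.824 - 1)/(2*6) = 0.152
f*(2.824) = (y-b)^2/(4a) = (2.824 - 1)^2/(4*6)
= 3.327/24 = 0.1386


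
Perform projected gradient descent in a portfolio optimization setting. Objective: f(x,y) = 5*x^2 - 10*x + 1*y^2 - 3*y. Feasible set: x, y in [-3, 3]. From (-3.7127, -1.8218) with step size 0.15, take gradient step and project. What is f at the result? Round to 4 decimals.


Step 1: Compute gradient at (-3.7127, -1.8218).
grad_x = 2*5*-3.7127 - 10 = -47.127
grad_y = 2*1*-1.8218 - 3 = -6.6436
Step 2: Gradient step.
x_raw = -3.7127 - 0.15*-47.127 = 3.3564
y_raw = -1.8218 - 0.15*-6.6436 = -0.8253
Step 3: Project onto [-3, 3].
x_proj = clip(3.3564) = 3.0
y_proj = clip(-0.8253) = -0.8253
Step 4: Evaluate f.
f(3.0, -0.8253) = 18.1568


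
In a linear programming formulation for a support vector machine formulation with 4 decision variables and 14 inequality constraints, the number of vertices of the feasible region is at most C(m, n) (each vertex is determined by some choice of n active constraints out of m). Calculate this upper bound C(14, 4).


Each vertex corresponds to some choice of n active constraints out of m, so the number of vertices is at most C(m, n) = m! / (n!(m-n)!).
m = 14, n = 4
Numerator: 14 * 13 * 12 * 11
Denominator: 4! = 24
C(14, 4) = 1001


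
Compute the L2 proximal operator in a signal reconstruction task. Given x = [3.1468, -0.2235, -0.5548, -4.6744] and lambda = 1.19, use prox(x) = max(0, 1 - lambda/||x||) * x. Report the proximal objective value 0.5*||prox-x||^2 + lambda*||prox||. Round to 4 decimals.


Step 1: Compute ||x||.
||x|| = 5.6666
Step 2: Compute scaling factor.
scale = max(0, 1 - 1.19/5.6666) = 0.79
Step 3: prox(x) = [2.486, -0.1766, -0.4383, -3.6928]
||prox(x)|| = 4.4766
Step 4: Proximal objective.
0.5*||prox-x||^2 = 0.7081
lambda*||prox|| = 5.3272
Total = 6.0352


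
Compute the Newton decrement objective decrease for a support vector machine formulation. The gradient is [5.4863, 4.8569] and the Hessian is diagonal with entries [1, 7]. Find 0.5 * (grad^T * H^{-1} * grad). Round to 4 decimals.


Step 1: H is diagonal, so H^(-1) * g = [5.4863, 0.6938].
Step 2: g^T H^(-1) g = sum_i g_i^2 / H_ii
  = (5.4863)^2/1 + (4.8569)^2/7
  = 30.0995 + 3.3699 = 33.4694
Step 3: Objective decrease = 0.5 * g^T H^(-1) g = 16.7347


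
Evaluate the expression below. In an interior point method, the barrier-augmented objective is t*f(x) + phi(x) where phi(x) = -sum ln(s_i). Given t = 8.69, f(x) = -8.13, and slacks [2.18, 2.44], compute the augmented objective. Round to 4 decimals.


Step 1: Compute log-barrier.
ln values: [0.7793, 0.892]
phi = -(0.7793 + 0.892) = -1.6713
Step 2: Compute augmented objective.
t*f(x) = 8.69*-8.13 = -70.6497
Total = -70.6497 - 1.6713 = -72.321


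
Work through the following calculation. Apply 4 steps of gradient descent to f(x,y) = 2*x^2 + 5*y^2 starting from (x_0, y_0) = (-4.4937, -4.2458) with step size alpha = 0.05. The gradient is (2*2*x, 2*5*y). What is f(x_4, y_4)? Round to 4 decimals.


Gradient descent on f(x,y) = 2*x^2 + 5*y^2.
Starting point: (-4.4937, -4.2458), alpha = 0.05
Step 1: grad_x = 2*2*-4.4937 = -17.9748, grad_y = 2*5*-4.2458 = -42.458
  x_1 = -4.4937 - 0.05*-17.9748 = -3.595
  y_1 = -4.2458 - 0.05*-42.458 = -2.1229
Step 2: grad_x = 2*2*-3.595 = -14.3798, grad_y = 2*5*-2.1229 = -21.229
  x_2 = -3.595 - 0.05*-14.3798 = -2.876
  y_2 = -2.1229 - 0.05*-21.229 = -1.0615
Step 3: grad_x = 2*2*-2.876 = -11.5039, grad_y = 2*5*-1.0615 = -10.6145
  x_3 = -2.876 - 0.05*-11.5039 = -2.3008
  y_3 = -1.0615 - 0.05*-10.6145 = -0.5307
Step 4: grad_x = 2*2*-2.3008 = -9.2031, grad_y = 2*5*-0.5307 = -5.3073
  x_4 = -2.3008 - 0.05*-9.2031 = -1.8406
  y_4 = -0.5307 - 0.05*-5.3073 = -0.2654
f(-1.8406, -0.2654) = 2*(-1.8406)^2 + 5*(-0.2654)^2 = 7.1278


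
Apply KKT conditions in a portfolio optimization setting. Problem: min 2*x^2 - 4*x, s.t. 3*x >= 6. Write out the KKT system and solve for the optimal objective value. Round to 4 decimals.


Step 1: Try lambda = 0 (constraint inactive).
x_unc = 4/(2*2) = 1.0
Check: 3*1.0 = 3.0 < 6 -- violated!
Step 2: Constraint must be active: 3*x = 6
x* = 6/3 = 2.0
lambda = (2*2*2.0 - 4)/3 = 1.3333
Step 3: Compute optimal value.
f(x*) = 2*2.0^2 - 4*2.0 = 0.0


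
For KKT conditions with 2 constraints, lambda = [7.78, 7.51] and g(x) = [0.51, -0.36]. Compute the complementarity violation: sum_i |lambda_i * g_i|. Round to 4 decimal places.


KKT complementary slackness check:
lambda_1 * g_1 = 7.78 * 0.51 = 3.9678
lambda_2 * g_2 = 7.51 * -0.36 = -2.7036
Total violation = 3.9678 + 2.7036 = 6.6714


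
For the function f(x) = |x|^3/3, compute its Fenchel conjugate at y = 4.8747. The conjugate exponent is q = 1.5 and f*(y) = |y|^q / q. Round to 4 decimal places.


The conjugate exponent q satisfies 1/p + 1/q = 1.
p = 3, so q = 3/(3 - 1) = 1.5
|y|^q = 4.8747^1.5 = 10.7627
f*(4.8747) = 10.7627 / 1.5 = 7.1751


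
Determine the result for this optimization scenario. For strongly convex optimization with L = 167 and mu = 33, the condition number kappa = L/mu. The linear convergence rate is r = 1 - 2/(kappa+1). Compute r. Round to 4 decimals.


Step 1: Compute the condition number.
kappa = L/mu = 167/33 = 5.0606
Step 2: Compute the convergence rate.
r = 1 - 2/(kappa + 1) = 1 - 2*mu/(L + mu) = (L - mu)/(L + mu) = 134/200 = 0.67


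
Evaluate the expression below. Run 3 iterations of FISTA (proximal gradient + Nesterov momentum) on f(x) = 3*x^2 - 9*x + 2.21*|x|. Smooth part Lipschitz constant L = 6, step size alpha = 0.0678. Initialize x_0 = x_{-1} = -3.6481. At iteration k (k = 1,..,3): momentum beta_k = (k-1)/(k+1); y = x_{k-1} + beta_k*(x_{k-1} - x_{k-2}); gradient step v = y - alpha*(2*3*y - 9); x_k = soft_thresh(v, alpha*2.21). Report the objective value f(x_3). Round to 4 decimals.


FISTA on f(x) = 3*x^2 - 9*x + 2.21*|x|
L = 6, alpha = 0.0678
Iteration 1: beta = 0.0, y = -3.6481 + 0.0*(-3.6481 + 3.6481) = -3.6481
  grad(y) = -30.8886, v = y - alpha*grad = -1.5539
  prox(v) = soft_thresh(-1.5539, 0.1498) = -1.404
Iteration 2: beta = 0.3333, y = -1.404 + 0.3333*(-1.404 + 3.6481) = -0.656
  grad(y) = -12.9359, v = y - alpha*grad = 0.2211
  prox(v) = soft_thresh(0.2211, 0.1498) = 0.0712
Iteration 3: beta = 0.5, y = 0.0712 + 0.5*(0.0712 + 1.404) = 0.8089
  grad(y) = -4.1469, v = y - alpha*grad = 1.09
  prox(v) = soft_thresh(1.09, 0.1498) = 0.9402
f(x_3) = 3*0.9402^2 - 9*0.9402 + 2.21*|0.9402| = -3.732


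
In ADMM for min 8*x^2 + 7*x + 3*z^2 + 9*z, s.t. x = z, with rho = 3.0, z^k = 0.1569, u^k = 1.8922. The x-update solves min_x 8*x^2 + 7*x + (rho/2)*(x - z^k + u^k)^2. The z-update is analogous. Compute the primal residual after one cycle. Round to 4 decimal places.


ADMM iteration with rho = 3.0, z^k = 0.1569, u^k = 1.8922
Step 1: x-update.
Minimize 8*x^2 + 7*x + (3.0/2)*(x - 0.1569 + 1.8922)^2
FOC: (2*8 + 3.0)*x = -7 + 3.0*(0.1569 - 1.8922)
x^{k+1} = -0.6424
Step 2: z-update.
Minimize 3*z^2 + 9*z + (3.0/2)*(-0.6424 - z + 1.8922)^2
FOC: (2*3 + 3.0)*z = -9 + 3.0*(-0.6424 + 1.8922)
z^{k+1} = -0.5834
Step 3: u-update.
u^{k+1} = 1.8922 - 0.6424 + 0.5834 = 1.8332
Step 4: Primal residual = |-0.6424 + 0.5834| = 0.059


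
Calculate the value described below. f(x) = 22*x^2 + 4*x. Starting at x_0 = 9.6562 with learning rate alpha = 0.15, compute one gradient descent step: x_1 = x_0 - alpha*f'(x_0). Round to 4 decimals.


We compute the gradient at x_0 and apply the update.
f'(x) = 44*x + 4
f'(9.6562) = 44*9.6562 + 4 = 428.8728
x_1 = 9.6562 - 0.15*428.8728 = -54.6747


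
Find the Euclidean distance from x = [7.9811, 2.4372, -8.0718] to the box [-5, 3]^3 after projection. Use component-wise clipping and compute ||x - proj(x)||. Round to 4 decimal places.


Project each component onto [-5, 3].
clip(7.9811) = 3.0, clip(2.4372) = 2.4372, clip(-8.0718) = -5.0
Projection = [3.0, 2.4372, -5.0]
Squared diffs: [24.8114, 0.0, 9.436]
Distance = sqrt(34.2474) = 5.8521


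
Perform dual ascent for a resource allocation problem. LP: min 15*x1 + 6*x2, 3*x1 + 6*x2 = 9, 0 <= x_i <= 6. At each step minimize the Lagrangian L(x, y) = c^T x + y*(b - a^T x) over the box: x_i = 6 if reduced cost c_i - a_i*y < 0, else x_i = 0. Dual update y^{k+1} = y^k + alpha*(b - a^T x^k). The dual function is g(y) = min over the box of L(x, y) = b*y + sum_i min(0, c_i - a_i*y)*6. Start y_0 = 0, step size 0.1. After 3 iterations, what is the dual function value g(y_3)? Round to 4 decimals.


Dual ascent for LP: min 15*x1 + 6*x2, 3*x1 + 6*x2 = 9, 0 <= x_i <= 6
Step 1: y^k = 0.0, reduced costs: (15.0, 6.0)
  x^k = (0.0, 0.0), subgradient = b - a^T x = 9.0
  y^{k+1} = 0.0 + 0.1*9.0 = 0.9
Step 2: y^k = 0.9, reduced costs: (12.3, 0.6)
  x^k = (0.0, 0.0), subgradient = b - a^T x = 9.0
  y^{k+1} = 0.9 + 0.1*9.0 = 1.8
Step 3: y^k = 1.8, reduced costs: (9.6, -4.8)
  x^k = (0.0, 6.0), subgradient = b - a^T x = -27.0
  y^{k+1} = 1.8 + 0.1*-27.0 = -0.9
Dual objective at y_3 = -0.9: reduced costs (17.7, 11.4), box minimizer x = (0.0, 0.0)
g(y_3) = b*y + (c1 - a1*y)*x1 + (c2 - a2*y)*x2 = 9*(-0.9) + 17.7*0.0 + 11.4*0.0 = -8.1 + 0.0 + 0.0 = -8.1


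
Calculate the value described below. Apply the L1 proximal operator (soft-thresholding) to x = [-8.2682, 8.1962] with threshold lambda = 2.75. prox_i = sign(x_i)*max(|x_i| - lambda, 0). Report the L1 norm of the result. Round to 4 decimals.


Soft-thresholding with lambda = 2.75:
prox(-8.2682) = sign(-8.2682)*max(|-8.2682| - 2.75, 0) = -5.5182
prox(8.1962) = sign(8.1962)*max(|8.1962| - 2.75, 0) = 5.4462
prox(x) = [-5.5182, 5.4462]
||prox(x)||_1 = 5.5182 + 5.4462 = 10.9644


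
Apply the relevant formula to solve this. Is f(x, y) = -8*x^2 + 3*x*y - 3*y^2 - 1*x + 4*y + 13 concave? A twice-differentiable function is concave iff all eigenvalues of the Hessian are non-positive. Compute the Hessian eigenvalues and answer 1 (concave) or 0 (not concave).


The Hessian of f(x,y) = -8*x^2 + 3*x*y - 3*y^2 - 1*x + 4*y + 13 is:
H = [[-16, 3], [3, -6]]
Trace = -16 - 6 = -22
Determinant = -16*-6 - (3)^2 = 87
Discriminant = (-22)^2 - 4*87 = 136.0
Eigenvalues: lambda_1 = -16.831, lambda_2 = -5.169
The function is concave.

1


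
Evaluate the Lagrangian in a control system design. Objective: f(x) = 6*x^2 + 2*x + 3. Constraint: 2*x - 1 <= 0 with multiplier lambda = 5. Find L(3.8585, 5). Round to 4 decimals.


Step 1: Evaluate f(x).
f(3.8585) = 6*3.8585^2 + 2*3.8585 + 3 = 100.0451
Step 2: Evaluate g(x).
g(3.8585) = 2*3.8585 - 1 = 6.717
Step 3: Compute Lagrangian.
L = 100.0451 + 5*6.717 = 133.6301


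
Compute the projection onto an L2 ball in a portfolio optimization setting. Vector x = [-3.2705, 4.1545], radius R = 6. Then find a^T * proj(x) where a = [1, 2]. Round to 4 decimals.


Step 1: Compute ||x|| (intermediates to 6 decimals).
||x|| = sqrt((-3.2705)^2 + 4.1545^2) = 5.287347
Step 2: Project.
Since ||x|| <= R, proj = x (no scaling needed).
proj(x) = [-3.2705, 4.1545]
Step 3: Dot product.
a^T * proj(x) = 1*(-3.2705) + 2*4.1545 = 5.0385


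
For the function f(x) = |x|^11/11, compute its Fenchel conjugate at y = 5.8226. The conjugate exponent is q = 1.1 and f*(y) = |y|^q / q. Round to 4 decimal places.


The conjugate exponent q satisfies 1/p + 1/q = 1.
p = 11, so q = 11/(11 - 1) = 1.1
|y|^q = 5.8226^1.1 = 6.9443
f*(5.8226) = 6.9443 / 1.1 = 6.313


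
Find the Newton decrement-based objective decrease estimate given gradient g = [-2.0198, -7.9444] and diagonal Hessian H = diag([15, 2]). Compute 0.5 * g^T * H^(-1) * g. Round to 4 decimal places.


Step 1: H is diagonal, so H^(-1) * g = [-0.1347, -3.9722].
Step 2: g^T H^(-1) g = sum_i g_i^2 / H_ii
  = (-2.0198)^2/15 + (-7.9444)^2/2
  = 0.272 + 31.5567 = 31.8287
Step 3: Objective decrease = 0.5 * g^T H^(-1) g = 15.9144
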